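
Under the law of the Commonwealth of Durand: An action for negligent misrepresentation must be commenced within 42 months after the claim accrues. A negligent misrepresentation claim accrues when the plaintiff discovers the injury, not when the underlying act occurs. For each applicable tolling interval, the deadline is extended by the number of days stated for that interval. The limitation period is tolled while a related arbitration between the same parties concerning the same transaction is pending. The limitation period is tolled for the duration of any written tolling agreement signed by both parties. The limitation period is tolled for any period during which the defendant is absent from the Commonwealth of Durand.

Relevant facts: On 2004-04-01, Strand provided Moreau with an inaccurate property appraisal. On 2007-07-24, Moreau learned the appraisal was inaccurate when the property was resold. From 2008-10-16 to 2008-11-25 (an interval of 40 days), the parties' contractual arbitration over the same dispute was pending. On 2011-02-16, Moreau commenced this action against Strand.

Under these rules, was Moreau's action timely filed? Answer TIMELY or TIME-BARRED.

TIMELY

Under the discovery rule, the claim accrued on 2007-07-24, when Moreau discovered the injury — not on the 2004-04-01 date of the underlying act.
42 months from 2007-07-24 is 2011-01-24.
The pending related arbitration from 2008-10-16 to 2008-11-25 tolled the period for 40 days, extending the deadline to 2011-03-05.
Moreau filed on 2011-02-16, before the 2011-03-05 deadline, so the action is timely.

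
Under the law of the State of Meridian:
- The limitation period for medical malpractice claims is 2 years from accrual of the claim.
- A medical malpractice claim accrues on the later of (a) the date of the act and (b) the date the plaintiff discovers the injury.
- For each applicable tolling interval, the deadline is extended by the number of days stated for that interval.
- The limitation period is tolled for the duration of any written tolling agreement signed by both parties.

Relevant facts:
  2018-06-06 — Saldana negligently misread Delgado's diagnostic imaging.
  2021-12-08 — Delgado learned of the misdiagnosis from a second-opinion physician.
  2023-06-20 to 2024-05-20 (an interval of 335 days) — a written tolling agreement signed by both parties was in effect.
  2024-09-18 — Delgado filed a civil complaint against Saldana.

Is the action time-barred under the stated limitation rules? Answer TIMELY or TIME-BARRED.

Taking the later of the act (2018-06-06) and discovery (2021-12-08), the claim accrued on 2021-12-08.
The untolled deadline — 2 years after 2021-12-08 — is 2023-12-08.
Because the written tolling agreement ran from 2023-06-20 to 2024-05-20, the deadline is extended by 335 days to 2024-11-07.
Delgado filed on 2024-09-18, before the 2024-11-07 deadline, so the action is timely.

TIMELY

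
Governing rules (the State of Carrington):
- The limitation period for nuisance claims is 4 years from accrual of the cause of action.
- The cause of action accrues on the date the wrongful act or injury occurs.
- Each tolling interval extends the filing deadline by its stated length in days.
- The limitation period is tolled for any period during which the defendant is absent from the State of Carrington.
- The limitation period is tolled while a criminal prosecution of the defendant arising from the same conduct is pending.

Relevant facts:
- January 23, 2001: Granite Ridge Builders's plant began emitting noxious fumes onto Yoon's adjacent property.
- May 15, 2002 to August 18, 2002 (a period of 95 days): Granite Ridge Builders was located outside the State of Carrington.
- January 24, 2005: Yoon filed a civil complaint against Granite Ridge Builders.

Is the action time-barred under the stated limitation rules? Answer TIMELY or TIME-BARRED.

TIMELY

The limitation period began to run on January 23, 2001.
Adding the 4 years base period to January 23, 2001 gives a deadline of January 23, 2005, before any tolling.
The defendant's absence from the jurisdiction from May 15, 2002 to August 18, 2002 tolled the period for 95 days, extending the deadline to April 28, 2005.
The January 24, 2005 filing precedes the April 28, 2005 deadline; the claim is timely.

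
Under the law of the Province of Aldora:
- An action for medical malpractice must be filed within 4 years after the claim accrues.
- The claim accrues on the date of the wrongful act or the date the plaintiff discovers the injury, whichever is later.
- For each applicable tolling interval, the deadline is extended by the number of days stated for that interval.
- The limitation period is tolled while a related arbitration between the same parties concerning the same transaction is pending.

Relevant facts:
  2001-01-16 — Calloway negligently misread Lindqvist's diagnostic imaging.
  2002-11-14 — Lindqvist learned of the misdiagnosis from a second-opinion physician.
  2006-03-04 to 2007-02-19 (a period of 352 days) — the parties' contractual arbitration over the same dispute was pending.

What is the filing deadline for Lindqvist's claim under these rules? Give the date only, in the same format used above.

Taking the later of the act (2001-01-16) and discovery (2002-11-14), the claim accrued on 2002-11-14.
Adding the 4 years base period to 2002-11-14 gives a deadline of 2006-11-14, before any tolling.
Because the pending related arbitration ran from 2006-03-04 to 2007-02-19, the deadline is extended by 352 days to 2007-11-01.

2007-11-01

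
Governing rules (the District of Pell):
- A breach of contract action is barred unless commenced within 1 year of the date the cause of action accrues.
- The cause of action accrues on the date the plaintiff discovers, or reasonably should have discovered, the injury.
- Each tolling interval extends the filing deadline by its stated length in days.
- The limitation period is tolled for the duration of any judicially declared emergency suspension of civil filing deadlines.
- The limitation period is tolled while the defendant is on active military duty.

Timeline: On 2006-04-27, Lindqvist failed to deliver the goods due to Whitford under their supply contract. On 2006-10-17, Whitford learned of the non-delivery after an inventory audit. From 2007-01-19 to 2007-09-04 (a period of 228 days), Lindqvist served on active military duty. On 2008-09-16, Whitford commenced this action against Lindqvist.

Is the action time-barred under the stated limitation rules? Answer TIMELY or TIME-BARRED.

TIME-BARRED

The claim did not accrue until Whitford discovered the injury on 2006-10-17; the 2006-04-27 act date does not start the clock under the stated rule.
The untolled deadline — 1 year after 2006-10-17 — is 2007-10-17.
Because the defendant's active military service ran from 2007-01-19 to 2007-09-04, the deadline is extended by 228 days to 2008-06-01.
Filing on 2008-09-16 missed the 2008-06-01 deadline — the action is time-barred.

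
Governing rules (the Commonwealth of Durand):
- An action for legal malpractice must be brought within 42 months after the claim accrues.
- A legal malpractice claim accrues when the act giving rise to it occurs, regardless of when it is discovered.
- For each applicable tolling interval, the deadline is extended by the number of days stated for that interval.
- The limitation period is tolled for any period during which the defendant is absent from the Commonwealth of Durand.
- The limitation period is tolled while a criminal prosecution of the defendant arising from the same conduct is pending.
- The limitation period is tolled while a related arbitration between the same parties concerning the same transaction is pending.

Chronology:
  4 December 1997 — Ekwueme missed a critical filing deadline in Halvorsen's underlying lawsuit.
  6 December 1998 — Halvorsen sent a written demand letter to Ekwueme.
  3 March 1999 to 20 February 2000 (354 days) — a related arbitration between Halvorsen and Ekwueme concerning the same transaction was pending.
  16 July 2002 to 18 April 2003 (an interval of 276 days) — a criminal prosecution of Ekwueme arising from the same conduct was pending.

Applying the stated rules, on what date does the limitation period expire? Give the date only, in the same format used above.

The limitation period began to run on 4 December 1997.
The untolled deadline — 42 months after 4 December 1997 — is 4 June 2001.
The pending related arbitration from 3 March 1999 to 20 February 2000 tolled the period for 354 days, extending the deadline to 24 May 2002.
The pending criminal prosecution from 16 July 2002 to 18 April 2003 began after the period had already run on 24 May 2002, so it has no tolling effect.
The other events in the timeline have no effect on the limitation period under the stated rules.

24 May 2002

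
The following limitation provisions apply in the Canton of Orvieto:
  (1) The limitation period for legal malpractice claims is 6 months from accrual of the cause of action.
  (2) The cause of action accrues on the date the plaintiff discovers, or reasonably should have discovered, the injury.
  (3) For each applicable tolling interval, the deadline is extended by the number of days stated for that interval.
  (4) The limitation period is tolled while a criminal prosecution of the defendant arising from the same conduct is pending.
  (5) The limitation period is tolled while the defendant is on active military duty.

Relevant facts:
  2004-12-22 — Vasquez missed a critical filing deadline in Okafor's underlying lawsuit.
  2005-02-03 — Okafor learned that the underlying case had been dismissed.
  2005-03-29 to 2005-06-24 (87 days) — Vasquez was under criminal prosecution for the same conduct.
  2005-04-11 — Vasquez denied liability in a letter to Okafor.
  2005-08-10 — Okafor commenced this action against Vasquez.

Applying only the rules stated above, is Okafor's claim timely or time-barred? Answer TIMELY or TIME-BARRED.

TIMELY

The claim did not accrue until Okafor discovered the injury on 2005-02-03; the 2004-12-22 act date does not start the clock under the stated rule.
The untolled deadline — 6 months after 2005-02-03 — is 2005-08-03.
Because the pending criminal prosecution ran from 2005-03-29 to 2005-06-24, the deadline is extended by 87 days to 2005-10-29.
The other events in the timeline have no effect on the limitation period under the stated rules.
Filing on 2005-08-10 beat the 2005-10-29 deadline — the action is timely.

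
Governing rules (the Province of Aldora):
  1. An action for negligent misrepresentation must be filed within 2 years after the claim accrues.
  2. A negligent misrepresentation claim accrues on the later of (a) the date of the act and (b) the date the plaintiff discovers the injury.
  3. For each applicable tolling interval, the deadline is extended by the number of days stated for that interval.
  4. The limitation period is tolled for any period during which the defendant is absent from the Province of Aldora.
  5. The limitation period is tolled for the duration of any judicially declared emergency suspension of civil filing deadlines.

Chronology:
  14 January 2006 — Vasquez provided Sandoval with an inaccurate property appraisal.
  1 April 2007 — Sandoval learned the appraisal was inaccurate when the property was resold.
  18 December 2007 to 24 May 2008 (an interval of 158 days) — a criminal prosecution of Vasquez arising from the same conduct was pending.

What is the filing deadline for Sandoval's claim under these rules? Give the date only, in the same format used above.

Taking the later of the act (14 January 2006) and discovery (1 April 2007), the claim accrued on 1 April 2007.
2 years from 1 April 2007 is 1 April 2009.
The pending criminal prosecution from 18 December 2007 to 24 May 2008 does not toll the period, because no stated rule makes a criminal prosecution a tolling event.

1 April 2009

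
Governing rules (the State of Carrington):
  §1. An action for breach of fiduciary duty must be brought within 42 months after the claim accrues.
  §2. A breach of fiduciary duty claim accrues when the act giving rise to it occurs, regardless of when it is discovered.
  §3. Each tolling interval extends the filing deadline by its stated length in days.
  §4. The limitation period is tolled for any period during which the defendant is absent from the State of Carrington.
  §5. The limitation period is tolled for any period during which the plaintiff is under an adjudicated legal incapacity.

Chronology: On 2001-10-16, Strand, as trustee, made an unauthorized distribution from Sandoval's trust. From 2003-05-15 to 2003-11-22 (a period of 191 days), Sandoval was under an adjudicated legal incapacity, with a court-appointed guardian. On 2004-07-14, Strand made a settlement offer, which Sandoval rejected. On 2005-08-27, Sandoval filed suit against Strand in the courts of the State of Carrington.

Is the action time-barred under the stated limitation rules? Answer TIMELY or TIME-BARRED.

The claim accrued on 2001-10-16, the date of the act.
42 months from 2001-10-16 is 2005-04-16.
Because the plaintiff's legal incapacity ran from 2003-05-15 to 2003-11-22, the deadline is extended by 191 days to 2005-10-24.
Nothing else in the chronology tolls or restarts the period.
Filing on 2005-08-27 beat the 2005-10-24 deadline — the action is timely.

TIMELY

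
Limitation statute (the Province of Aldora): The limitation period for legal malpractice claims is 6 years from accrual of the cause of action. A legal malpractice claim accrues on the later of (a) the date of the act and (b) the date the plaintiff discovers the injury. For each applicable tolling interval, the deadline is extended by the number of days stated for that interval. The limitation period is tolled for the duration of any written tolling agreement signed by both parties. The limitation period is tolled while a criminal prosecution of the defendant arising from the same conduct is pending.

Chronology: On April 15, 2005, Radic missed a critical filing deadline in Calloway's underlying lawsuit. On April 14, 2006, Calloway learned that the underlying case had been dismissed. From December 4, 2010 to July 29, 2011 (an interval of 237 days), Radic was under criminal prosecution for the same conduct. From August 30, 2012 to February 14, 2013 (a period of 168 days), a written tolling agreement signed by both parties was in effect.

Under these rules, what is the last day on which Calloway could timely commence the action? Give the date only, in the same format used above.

The claim accrued on April 14, 2006 — the later of the April 15, 2005 act and the April 14, 2006 discovery.
The untolled deadline — 6 years after April 14, 2006 — is April 14, 2012.
The pending criminal prosecution from December 4, 2010 to July 29, 2011 tolled the period for 237 days, extending the deadline to December 7, 2012.
Because the written tolling agreement ran from August 30, 2012 to February 14, 2013, the deadline is extended by 168 days to May 24, 2013.

May 24, 2013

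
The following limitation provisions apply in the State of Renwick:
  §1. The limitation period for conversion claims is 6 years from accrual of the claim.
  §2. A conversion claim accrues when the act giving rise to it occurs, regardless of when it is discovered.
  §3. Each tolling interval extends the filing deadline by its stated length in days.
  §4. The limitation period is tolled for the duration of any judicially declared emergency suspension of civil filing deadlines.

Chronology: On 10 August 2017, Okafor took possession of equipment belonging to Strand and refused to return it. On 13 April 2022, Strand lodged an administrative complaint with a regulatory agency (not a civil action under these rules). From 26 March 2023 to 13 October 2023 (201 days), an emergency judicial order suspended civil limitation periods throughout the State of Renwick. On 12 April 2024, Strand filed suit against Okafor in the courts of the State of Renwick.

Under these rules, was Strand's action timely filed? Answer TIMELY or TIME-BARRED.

The limitation period began to run on 10 August 2017.
Adding the 6 years base period to 10 August 2017 gives a deadline of 10 August 2023, before any tolling.
Because the emergency suspension of filing deadlines ran from 26 March 2023 to 13 October 2023, the deadline is extended by 201 days to 27 February 2024.
None of the other events listed affects the running of the period under the stated rules.
The 12 April 2024 filing falls after the 27 February 2024 deadline; the claim is time-barred.

TIME-BARRED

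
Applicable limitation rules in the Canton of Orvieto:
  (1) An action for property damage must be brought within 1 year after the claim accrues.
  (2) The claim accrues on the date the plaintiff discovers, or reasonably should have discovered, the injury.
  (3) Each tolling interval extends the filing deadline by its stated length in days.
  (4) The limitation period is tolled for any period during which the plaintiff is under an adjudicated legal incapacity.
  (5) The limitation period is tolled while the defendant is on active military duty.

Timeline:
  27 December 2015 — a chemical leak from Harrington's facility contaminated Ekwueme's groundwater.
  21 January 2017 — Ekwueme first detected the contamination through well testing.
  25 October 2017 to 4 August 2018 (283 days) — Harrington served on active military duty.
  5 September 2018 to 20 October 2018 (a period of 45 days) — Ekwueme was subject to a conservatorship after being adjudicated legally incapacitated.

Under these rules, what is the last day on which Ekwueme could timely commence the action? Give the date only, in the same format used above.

Under the discovery rule, the claim accrued on 21 January 2017, when Ekwueme discovered the injury — not on the 27 December 2015 date of the underlying act.
The untolled deadline — 1 year after 21 January 2017 — is 21 January 2018.
The period was tolled for 283 days by the defendant's active military service (25 October 2017 to 4 August 2018), pushing the deadline to 31 October 2018.
The plaintiff's legal incapacity from 5 September 2018 to 20 October 2018 tolled the period for 45 days, extending the deadline to 15 December 2018.

15 December 2018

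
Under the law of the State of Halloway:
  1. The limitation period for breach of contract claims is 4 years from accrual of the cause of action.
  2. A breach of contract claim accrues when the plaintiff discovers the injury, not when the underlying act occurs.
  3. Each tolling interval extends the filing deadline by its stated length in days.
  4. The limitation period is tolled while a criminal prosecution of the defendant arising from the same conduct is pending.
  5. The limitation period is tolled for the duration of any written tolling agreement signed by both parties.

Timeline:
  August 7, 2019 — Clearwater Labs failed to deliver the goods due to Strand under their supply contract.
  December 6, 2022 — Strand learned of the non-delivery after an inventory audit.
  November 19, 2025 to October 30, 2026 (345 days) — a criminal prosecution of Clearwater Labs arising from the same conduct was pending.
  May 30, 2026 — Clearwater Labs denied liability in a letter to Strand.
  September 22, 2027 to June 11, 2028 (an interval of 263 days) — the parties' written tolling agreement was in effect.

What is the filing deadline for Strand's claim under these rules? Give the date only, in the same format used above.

August 5, 2028

Under the discovery rule, the claim accrued on December 6, 2022, when Strand discovered the injury — not on the August 7, 2019 date of the underlying act.
The untolled deadline — 4 years after December 6, 2022 — is December 6, 2026.
The pending criminal prosecution from November 19, 2025 to October 30, 2026 tolled the period for 345 days, extending the deadline to November 16, 2027.
Because the written tolling agreement ran from September 22, 2027 to June 11, 2028, the deadline is extended by 263 days to August 5, 2028.
None of the other events listed affects the running of the period under the stated rules.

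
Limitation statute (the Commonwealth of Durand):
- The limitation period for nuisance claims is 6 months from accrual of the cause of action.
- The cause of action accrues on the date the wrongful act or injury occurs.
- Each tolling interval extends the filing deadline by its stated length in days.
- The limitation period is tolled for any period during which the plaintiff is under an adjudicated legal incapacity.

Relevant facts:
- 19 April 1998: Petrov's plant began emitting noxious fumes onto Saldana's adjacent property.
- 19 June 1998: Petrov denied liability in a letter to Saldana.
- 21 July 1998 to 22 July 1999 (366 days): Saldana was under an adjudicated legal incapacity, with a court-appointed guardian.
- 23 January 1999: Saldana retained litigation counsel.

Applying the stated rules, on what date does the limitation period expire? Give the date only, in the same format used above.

20 October 1999

The claim accrued on 19 April 1998, when the wrongful act occurred.
The untolled deadline — 6 months after 19 April 1998 — is 19 October 1998.
The period was tolled for 366 days by the plaintiff's legal incapacity (21 July 1998 to 22 July 1999), pushing the deadline to 20 October 1999.
The other events in the timeline have no effect on the limitation period under the stated rules.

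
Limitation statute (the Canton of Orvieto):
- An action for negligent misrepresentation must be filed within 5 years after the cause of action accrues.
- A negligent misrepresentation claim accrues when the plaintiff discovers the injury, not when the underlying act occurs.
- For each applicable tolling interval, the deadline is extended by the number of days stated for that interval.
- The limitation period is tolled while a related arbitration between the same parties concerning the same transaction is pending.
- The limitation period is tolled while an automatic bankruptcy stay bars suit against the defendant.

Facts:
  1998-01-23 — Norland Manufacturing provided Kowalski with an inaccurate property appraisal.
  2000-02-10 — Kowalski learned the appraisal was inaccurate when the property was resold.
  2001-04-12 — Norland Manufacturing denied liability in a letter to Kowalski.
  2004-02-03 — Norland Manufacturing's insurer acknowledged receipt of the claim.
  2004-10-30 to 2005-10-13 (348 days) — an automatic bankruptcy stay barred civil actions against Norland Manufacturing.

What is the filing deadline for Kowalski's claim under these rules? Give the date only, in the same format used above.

2006-01-24

The claim did not accrue until Kowalski discovered the injury on 2000-02-10; the 1998-01-23 act date does not start the clock under the stated rule.
5 years from 2000-02-10 is 2005-02-10.
The period was tolled for 348 days by the automatic bankruptcy stay (2004-10-30 to 2005-10-13), pushing the deadline to 2006-01-24.
Nothing else in the chronology tolls or restarts the period.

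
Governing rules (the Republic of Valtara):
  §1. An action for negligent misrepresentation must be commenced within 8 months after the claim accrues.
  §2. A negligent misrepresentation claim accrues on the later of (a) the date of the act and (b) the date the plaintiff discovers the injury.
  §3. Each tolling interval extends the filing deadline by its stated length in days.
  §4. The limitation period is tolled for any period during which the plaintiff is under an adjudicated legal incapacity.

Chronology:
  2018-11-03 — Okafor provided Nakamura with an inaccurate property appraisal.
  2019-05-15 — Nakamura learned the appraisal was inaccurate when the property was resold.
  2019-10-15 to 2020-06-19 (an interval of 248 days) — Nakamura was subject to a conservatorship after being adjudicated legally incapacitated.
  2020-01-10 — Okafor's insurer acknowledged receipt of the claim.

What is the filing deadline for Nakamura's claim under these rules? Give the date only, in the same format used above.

Taking the later of the act (2018-11-03) and discovery (2019-05-15), the claim accrued on 2019-05-15.
8 months from 2019-05-15 is 2020-01-15.
Because the plaintiff's legal incapacity ran from 2019-10-15 to 2020-06-19, the deadline is extended by 248 days to 2020-09-19.
The other events in the timeline have no effect on the limitation period under the stated rules.

2020-09-19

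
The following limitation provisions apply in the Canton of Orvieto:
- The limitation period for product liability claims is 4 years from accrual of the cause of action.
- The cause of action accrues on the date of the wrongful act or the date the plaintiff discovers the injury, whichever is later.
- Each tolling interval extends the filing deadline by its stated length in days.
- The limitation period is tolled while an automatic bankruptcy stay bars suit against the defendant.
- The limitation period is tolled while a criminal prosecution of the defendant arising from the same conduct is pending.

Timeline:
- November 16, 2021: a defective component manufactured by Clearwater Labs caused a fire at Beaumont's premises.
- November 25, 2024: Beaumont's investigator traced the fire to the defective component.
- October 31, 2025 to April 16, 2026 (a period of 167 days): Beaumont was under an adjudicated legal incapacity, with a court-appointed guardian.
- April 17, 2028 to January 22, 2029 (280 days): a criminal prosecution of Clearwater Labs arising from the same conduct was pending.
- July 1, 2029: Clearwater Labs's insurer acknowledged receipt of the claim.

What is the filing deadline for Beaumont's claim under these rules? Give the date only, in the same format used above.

September 1, 2029

Taking the later of the act (November 16, 2021) and discovery (November 25, 2024), the claim accrued on November 25, 2024.
4 years from November 25, 2024 is November 25, 2028.
The pending criminal prosecution from April 17, 2028 to January 22, 2029 tolled the period for 280 days, extending the deadline to September 1, 2029.
No stated provision tolls the period for the plaintiff's incapacity, so the interval from October 31, 2025 to April 16, 2026 has no effect on the deadline.
The other events in the timeline have no effect on the limitation period under the stated rules.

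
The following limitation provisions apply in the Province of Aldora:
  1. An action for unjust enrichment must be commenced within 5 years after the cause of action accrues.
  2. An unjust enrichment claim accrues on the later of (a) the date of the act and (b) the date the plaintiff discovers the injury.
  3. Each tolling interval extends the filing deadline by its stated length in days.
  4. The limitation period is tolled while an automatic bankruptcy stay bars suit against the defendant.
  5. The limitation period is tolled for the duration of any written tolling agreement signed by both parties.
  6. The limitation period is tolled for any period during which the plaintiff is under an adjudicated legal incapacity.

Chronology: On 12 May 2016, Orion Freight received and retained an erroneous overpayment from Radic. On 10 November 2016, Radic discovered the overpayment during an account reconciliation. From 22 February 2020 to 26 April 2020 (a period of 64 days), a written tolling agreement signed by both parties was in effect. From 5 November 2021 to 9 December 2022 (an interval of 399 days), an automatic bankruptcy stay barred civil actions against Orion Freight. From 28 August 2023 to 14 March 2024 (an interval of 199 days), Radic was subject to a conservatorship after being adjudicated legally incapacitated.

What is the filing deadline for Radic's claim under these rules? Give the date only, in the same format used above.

Because discovery on 10 November 2016 post-dates the 12 May 2016 act, accrual under the later-of rule falls on 10 November 2016.
5 years from 10 November 2016 is 10 November 2021.
The written tolling agreement from 22 February 2020 to 26 April 2020 tolled the period for 64 days, extending the deadline to 13 January 2022.
The automatic bankruptcy stay from 5 November 2021 to 9 December 2022 tolled the period for 399 days, extending the deadline to 16 February 2023.
The plaintiff's legal incapacity starting 28 August 2023 came too late — the period had run on 16 February 2023 — and so does not extend the deadline.

16 February 2023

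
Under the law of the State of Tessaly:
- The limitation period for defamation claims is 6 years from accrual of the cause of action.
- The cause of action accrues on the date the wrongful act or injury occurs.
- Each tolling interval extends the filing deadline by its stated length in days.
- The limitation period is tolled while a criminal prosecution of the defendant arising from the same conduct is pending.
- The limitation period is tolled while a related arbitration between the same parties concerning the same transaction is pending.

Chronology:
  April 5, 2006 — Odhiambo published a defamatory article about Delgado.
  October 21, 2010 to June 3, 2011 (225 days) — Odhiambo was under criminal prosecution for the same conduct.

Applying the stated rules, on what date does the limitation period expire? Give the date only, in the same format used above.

The limitation period began to run on April 5, 2006.
Adding the 6 years base period to April 5, 2006 gives a deadline of April 5, 2012, before any tolling.
The pending criminal prosecution from October 21, 2010 to June 3, 2011 tolled the period for 225 days, extending the deadline to November 16, 2012.

November 16, 2012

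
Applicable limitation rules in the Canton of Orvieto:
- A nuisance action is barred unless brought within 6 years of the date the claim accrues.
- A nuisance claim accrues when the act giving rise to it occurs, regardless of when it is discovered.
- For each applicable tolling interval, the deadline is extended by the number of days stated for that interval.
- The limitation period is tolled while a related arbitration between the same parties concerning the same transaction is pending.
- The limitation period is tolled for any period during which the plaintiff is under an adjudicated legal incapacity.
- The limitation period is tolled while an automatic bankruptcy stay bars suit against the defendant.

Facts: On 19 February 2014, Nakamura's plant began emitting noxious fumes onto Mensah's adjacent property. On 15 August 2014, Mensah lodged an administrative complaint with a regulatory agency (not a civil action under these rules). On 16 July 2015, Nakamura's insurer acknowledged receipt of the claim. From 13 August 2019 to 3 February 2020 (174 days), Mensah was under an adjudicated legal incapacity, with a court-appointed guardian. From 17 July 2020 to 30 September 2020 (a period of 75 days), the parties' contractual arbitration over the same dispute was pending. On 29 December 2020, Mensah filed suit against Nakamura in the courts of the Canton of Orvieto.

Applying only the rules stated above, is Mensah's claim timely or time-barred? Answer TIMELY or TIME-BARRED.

The limitation period began to run on 19 February 2014.
Adding the 6 years base period to 19 February 2014 gives a deadline of 19 February 2020, before any tolling.
Because the plaintiff's legal incapacity ran from 13 August 2019 to 3 February 2020, the deadline is extended by 174 days to 11 August 2020.
Because the pending related arbitration ran from 17 July 2020 to 30 September 2020, the deadline is extended by 75 days to 25 October 2020.
The other events in the timeline have no effect on the limitation period under the stated rules.
Filing on 29 December 2020 missed the 25 October 2020 deadline — the action is time-barred.

TIME-BARRED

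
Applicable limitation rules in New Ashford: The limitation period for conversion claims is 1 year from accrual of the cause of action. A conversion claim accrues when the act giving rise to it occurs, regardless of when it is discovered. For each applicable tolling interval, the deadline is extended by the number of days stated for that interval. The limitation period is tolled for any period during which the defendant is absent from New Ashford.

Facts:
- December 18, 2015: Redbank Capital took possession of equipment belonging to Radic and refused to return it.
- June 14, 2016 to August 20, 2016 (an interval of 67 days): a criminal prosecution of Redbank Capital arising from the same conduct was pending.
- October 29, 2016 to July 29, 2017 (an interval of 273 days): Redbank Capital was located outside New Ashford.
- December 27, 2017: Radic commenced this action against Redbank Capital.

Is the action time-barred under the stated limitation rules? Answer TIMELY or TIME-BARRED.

TIME-BARRED

The limitation period began to run on December 18, 2015.
1 year from December 18, 2015 is December 18, 2016.
Because the defendant's absence from the jurisdiction ran from October 29, 2016 to July 29, 2017, the deadline is extended by 273 days to September 17, 2017.
The pending criminal prosecution from June 14, 2016 to August 20, 2016 does not toll the period, because no stated rule makes a criminal prosecution a tolling event.
Filing on December 27, 2017 missed the September 17, 2017 deadline — the action is time-barred.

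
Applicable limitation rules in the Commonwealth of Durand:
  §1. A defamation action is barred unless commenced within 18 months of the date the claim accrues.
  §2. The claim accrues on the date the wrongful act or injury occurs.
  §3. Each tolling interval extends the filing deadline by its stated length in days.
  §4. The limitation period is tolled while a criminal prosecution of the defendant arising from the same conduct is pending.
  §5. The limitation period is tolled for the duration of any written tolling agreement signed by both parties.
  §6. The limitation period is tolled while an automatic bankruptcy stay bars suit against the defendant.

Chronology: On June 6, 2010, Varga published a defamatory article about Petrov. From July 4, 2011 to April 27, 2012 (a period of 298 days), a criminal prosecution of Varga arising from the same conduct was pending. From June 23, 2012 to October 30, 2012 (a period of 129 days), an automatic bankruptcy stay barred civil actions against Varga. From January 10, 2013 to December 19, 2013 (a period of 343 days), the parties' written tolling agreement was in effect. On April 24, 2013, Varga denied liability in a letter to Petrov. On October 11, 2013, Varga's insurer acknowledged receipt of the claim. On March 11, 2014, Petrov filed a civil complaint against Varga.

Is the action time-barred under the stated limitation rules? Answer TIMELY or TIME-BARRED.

The limitation period began to run on June 6, 2010.
The untolled deadline — 18 months after June 6, 2010 — is December 6, 2011.
The period was tolled for 298 days by the pending criminal prosecution (July 4, 2011 to April 27, 2012), pushing the deadline to September 29, 2012.
Because the automatic bankruptcy stay ran from June 23, 2012 to October 30, 2012, the deadline is extended by 129 days to February 5, 2013.
Because the written tolling agreement ran from January 10, 2013 to December 19, 2013, the deadline is extended by 343 days to January 14, 2014.
Nothing else in the chronology tolls or restarts the period.
Filing on March 11, 2014 missed the January 14, 2014 deadline — the action is time-barred.

TIME-BARRED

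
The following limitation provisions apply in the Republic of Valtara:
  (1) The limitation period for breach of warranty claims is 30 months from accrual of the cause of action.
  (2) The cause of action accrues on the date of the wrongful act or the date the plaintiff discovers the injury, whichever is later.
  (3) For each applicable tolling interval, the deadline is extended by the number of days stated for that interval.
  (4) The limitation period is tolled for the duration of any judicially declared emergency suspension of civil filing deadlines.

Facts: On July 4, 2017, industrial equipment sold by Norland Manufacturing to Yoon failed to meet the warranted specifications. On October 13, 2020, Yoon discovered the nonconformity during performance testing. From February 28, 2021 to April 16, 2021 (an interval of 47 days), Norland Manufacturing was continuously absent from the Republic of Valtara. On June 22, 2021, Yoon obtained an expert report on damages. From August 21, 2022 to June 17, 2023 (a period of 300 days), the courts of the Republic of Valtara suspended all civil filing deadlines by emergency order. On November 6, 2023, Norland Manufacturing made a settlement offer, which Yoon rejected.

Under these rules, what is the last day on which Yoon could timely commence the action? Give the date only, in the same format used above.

February 7, 2024

Taking the later of the act (July 4, 2017) and discovery (October 13, 2020), the claim accrued on October 13, 2020.
Adding the 30 months base period to October 13, 2020 gives a deadline of April 13, 2023, before any tolling.
Because the emergency suspension of filing deadlines ran from August 21, 2022 to June 17, 2023, the deadline is extended by 300 days to February 7, 2024.
The defendant's absence from the jurisdiction from February 28, 2021 to April 16, 2021 does not toll the period, because no stated rule makes the defendant's absence a tolling event.
The other events in the timeline have no effect on the limitation period under the stated rules.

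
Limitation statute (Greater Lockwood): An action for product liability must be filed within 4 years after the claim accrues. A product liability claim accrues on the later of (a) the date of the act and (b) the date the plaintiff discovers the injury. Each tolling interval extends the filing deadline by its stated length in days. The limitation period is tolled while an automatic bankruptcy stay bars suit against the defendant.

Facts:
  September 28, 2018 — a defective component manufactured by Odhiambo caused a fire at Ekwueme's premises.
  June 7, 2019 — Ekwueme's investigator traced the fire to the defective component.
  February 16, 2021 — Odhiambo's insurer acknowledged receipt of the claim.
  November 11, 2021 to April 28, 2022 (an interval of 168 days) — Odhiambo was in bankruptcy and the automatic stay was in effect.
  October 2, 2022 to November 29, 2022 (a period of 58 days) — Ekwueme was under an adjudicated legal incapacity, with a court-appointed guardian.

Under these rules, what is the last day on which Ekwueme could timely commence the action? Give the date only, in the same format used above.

The claim accrued on June 7, 2019 — the later of the September 28, 2018 act and the June 7, 2019 discovery.
4 years from June 7, 2019 is June 7, 2023.
Because the automatic bankruptcy stay ran from November 11, 2021 to April 28, 2022, the deadline is extended by 168 days to November 22, 2023.
No stated provision tolls the period for the plaintiff's incapacity, so the interval from October 2, 2022 to November 29, 2022 has no effect on the deadline.
None of the other events listed affects the running of the period under the stated rules.

November 22, 2023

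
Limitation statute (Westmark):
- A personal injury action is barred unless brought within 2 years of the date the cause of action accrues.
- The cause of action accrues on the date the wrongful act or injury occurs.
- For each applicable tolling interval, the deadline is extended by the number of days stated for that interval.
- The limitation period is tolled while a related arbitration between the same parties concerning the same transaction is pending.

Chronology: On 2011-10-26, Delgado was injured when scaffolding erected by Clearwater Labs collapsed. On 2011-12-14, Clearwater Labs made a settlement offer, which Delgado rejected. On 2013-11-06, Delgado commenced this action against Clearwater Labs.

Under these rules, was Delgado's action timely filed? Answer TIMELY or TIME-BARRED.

TIME-BARRED

The cause of action accrued on 2011-10-26, the date of the act.
2 years from 2011-10-26 is 2013-10-26.
None of the other events listed affects the running of the period under the stated rules.
Filing on 2013-11-06 missed the 2013-10-26 deadline — the action is time-barred.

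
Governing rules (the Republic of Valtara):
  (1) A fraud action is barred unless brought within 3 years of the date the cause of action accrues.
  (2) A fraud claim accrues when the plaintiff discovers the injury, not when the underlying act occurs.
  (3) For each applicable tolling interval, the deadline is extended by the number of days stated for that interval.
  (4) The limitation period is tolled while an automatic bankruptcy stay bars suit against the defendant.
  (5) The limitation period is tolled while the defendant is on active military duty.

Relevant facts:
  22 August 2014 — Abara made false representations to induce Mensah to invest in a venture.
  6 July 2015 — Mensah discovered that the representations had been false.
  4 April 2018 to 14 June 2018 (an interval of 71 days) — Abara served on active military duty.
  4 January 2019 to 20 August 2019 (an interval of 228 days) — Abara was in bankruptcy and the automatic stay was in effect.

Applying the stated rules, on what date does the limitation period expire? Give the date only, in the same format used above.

Under the discovery rule, the claim accrued on 6 July 2015, when Mensah discovered the injury — not on the 22 August 2014 date of the underlying act.
The untolled deadline — 3 years after 6 July 2015 — is 6 July 2018.
The defendant's active military service from 4 April 2018 to 14 June 2018 tolled the period for 71 days, extending the deadline to 15 September 2018.
The automatic bankruptcy stay starting 4 January 2019 came too late — the period had run on 15 September 2018 — and so does not extend the deadline.

15 September 2018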